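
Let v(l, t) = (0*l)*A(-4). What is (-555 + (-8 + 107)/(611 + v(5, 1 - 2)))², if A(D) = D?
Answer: 114925068036/373321 ≈ 3.0785e+5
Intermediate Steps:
v(l, t) = 0 (v(l, t) = (0*l)*(-4) = 0*(-4) = 0)
(-555 + (-8 + 107)/(611 + v(5, 1 - 2)))² = (-555 + (-8 + 107)/(611 + 0))² = (-555 + 99/611)² = (-339006/611)² = 114925068036/373321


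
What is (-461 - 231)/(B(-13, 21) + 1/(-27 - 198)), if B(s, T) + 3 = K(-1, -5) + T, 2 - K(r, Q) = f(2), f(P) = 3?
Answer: -38925/956 ≈ -40.717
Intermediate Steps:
K(r, Q) = -1 (K(r, Q) = 2 - 1*3 = 2 - 3 = -1)
B(s, T) = -4 + T (B(s, T) = -3 + (-1 + T) = -4 + T)
(-461 - 231)/(B(-13, 21) + 1/(-27 - 198)) = (-461 - 231)/((-4 + 21) + 1/(-27 - 198)) = -692/(17 + 1/(-225)) = -692/(17 - 1/225) = -692/3824/225 = -692*225/3824 = -38925/956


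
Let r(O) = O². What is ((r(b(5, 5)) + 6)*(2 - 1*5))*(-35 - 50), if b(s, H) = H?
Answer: 7905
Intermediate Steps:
((r(b(5, 5)) + 6)*(2 - 1*5))*(-35 - 50) = ((5² + 6)*(2 - 1*5))*(-35 - 50) = ((25 + 6)*(2 - 5))*(-85) = (31*(-3))*(-85) = -93*(-85) = 7905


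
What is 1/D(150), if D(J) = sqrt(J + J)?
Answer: sqrt(3)/30 ≈ 0.057735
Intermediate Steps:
D(J) = sqrt(2)*sqrt(J) (D(J) = sqrt(2*J) = sqrt(2)*sqrt(J))
1/D(150) = 1/(sqrt(2)*sqrt(150)) = 1/(sqrt(2)*(5*sqrt(6))) = 1/(10*sqrt(3)) = sqrt(3)/30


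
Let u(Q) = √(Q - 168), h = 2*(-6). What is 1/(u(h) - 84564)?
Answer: -2349/198640841 - I*√5/1191845046 ≈ -1.1825e-5 - 1.8761e-9*I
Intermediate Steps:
h = -12
u(Q) = √(-168 + Q)
1/(u(h) - 84564) = 1/(√(-168 - 12) - 84564) = 1/(√(-180) - 84564) = 1/(6*I*√5 - 84564) = 1/(-84564 + 6*I*√5)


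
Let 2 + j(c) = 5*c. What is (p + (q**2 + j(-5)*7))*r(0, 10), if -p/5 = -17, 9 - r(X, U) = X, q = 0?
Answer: -936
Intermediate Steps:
r(X, U) = 9 - X
j(c) = -2 + 5*c
p = 85 (p = -5*(-17) = 85)
(p + (q**2 + j(-5)*7))*r(0, 10) = (85 + (0**2 + (-2 + 5*(-5))*7))*(9 - 1*0) = (85 + (0 + (-2 - 25)*7))*(9 + 0) = (85 + (0 - 27*7))*9 = (85 + (0 - 189))*9 = (85 - 189)*9 = -104*9 = -936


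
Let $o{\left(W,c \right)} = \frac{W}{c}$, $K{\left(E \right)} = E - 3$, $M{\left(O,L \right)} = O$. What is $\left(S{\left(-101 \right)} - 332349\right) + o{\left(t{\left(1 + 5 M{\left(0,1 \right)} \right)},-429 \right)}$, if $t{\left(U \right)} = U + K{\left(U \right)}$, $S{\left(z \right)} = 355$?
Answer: $- \frac{142425425}{429} \approx -3.3199 \cdot 10^{5}$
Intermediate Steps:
$K{\left(E \right)} = -3 + E$
$t{\left(U \right)} = -3 + 2 U$ ($t{\left(U \right)} = U + \left(-3 + U\right) = -3 + 2 U$)
$\left(S{\left(-101 \right)} - 332349\right) + o{\left(t{\left(1 + 5 M{\left(0,1 \right)} \right)},-429 \right)} = \left(355 - 332349\right) + \frac{-3 + 2 \left(1 + 5 \cdot 0\right)}{-429} = -331994 + \left(-3 + 2 \left(1 + 0\right)\right) \left(- \frac{1}{429}\right) = -331994 + \left(-3 + 2 \cdot 1\right) \left(- \frac{1}{429}\right) = -331994 + \left(-3 + 2\right) \left(- \frac{1}{429}\right) = -331994 - - \frac{1}{429} = -331994 + \frac{1}{429} = - \frac{142425425}{429}$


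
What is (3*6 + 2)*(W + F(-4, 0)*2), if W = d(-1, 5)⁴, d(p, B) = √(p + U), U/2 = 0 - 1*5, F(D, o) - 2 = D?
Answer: 2340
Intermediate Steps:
F(D, o) = 2 + D
U = -10 (U = 2*(0 - 1*5) = 2*(0 - 5) = 2*(-5) = -10)
d(p, B) = √(-10 + p) (d(p, B) = √(p - 10) = √(-10 + p))
W = 121 (W = (√(-10 - 1))⁴ = (√(-11))⁴ = (I*√11)⁴ = 121)
(3*6 + 2)*(W + F(-4, 0)*2) = (3*6 + 2)*(121 + (2 - 4)*2) = (18 + 2)*(121 - 2*2) = 20*(121 - 4) = 20*117 = 2340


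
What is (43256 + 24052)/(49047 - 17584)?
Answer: 67308/31463 ≈ 2.1393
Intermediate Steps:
(43256 + 24052)/(49047 - 17584) = 67308/31463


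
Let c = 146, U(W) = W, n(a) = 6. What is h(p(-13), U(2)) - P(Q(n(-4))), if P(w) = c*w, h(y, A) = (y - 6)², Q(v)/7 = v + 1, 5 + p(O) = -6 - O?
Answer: -7138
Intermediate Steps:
p(O) = -11 - O (p(O) = -5 + (-6 - O) = -11 - O)
Q(v) = 7 + 7*v (Q(v) = 7*(v + 1) = 7*(1 + v) = 7 + 7*v)
h(y, A) = (-6 + y)²
P(w) = 146*w
h(p(-13), U(2)) - P(Q(n(-4))) = (-6 + (-11 - 1*(-13)))² - 146*(7 + 7*6) = (-6 + (-11 + 13))² - 146*(7 + 42) = (-6 + 2)² - 146*49 = (-4)² - 1*7154 = 16 - 7154 = -7138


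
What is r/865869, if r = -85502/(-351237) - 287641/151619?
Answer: -88066434179/46111163240243907 ≈ -1.9099e-6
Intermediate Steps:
r = -88066434179/53254202703 (r = -85502*(-1/351237) - 287641*1/151619 = 85502/351237 - 287641/151619 = -88066434179/53254202703 ≈ -1.6537)
r/865869 = -88066434179/53254202703/865869 = -88066434179/53254202703*1/865869 = -88066434179/46111163240243907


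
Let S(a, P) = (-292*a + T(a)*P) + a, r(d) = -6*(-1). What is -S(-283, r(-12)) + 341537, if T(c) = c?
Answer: 260882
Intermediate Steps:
r(d) = 6
S(a, P) = -291*a + P*a (S(a, P) = (-292*a + a*P) + a = (-292*a + P*a) + a = -291*a + P*a)
-S(-283, r(-12)) + 341537 = -(-283)*(-291 + 6) + 341537 = -(-283)*(-285) + 341537 = -1*80655 + 341537 = -80655 + 341537 = 260882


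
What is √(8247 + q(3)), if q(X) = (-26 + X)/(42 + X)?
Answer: 2*√463865/15 ≈ 90.810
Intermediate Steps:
q(X) = (-26 + X)/(42 + X)
√(8247 + q(3)) = √(8247 + (-26 + 3)/(42 + 3)) = √(8247 - 23/45) = √(371092/45) = 2*√463865/15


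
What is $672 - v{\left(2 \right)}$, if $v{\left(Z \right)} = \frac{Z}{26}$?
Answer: $\frac{8735}{13} \approx 671.92$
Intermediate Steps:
$v{\left(Z \right)} = \frac{Z}{26}$ ($v{\left(Z \right)} = Z \frac{1}{26} = \frac{Z}{26}$)
$672 - v{\left(2 \right)} = 672 - \frac{1}{26} \cdot 2 = 672 - \frac{1}{13} = \frac{8735}{13}$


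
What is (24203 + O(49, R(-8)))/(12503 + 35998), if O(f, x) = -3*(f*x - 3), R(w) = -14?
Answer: 26270/48501 ≈ 0.54164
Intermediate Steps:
O(f, x) = 9 - 3*f*x (O(f, x) = -3*(-3 + f*x) = 9 - 3*f*x)
(24203 + O(49, R(-8)))/(12503 + 35998) = (24203 + (9 - 3*49*(-14)))/(12503 + 35998) = (24203 + (9 + 2058))/48501 = (24203 + 2067)*(1/48501) = 26270*(1/48501) = 26270/48501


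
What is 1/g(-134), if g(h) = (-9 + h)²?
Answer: 1/20449 ≈ 4.8902e-5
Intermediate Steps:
1/g(-134) = 1/((-9 - 134)²) = 1/((-143)²) = 1/20449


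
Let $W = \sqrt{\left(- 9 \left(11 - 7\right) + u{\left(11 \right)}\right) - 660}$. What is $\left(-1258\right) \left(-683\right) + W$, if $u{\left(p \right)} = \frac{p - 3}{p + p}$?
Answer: $859214 + \frac{2 i \sqrt{21043}}{11} \approx 8.5921 \cdot 10^{5} + 26.375 i$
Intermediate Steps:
$u{\left(p \right)} = \frac{-3 + p}{2 p}$
$W = \frac{2 i \sqrt{21043}}{11}$ ($W = \sqrt{\left(- 9 \left(11 - 7\right) + \frac{-3 + 11}{2 \cdot 11}\right) - 660} = \sqrt{\left(\left(-9\right) 4 + \frac{1}{2} \cdot \frac{1}{11} \cdot 8\right) - 660} = \sqrt{\left(-36 + \frac{4}{11}\right) - 660} = \sqrt{- \frac{392}{11} - 660} = \sqrt{- \frac{7652}{11}} = \frac{2 i \sqrt{21043}}{11} \approx 26.375 i$)
$\left(-1258\right) \left(-683\right) + W = \left(-1258\right) \left(-683\right) + \frac{2 i \sqrt{21043}}{11} = 859214 + \frac{2 i \sqrt{21043}}{11}$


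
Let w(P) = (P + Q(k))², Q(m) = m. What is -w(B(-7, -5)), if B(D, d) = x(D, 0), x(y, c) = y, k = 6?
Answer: -1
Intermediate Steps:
B(D, d) = D
w(P) = (6 + P)² (w(P) = (P + 6)² = (6 + P)²)
-w(B(-7, -5)) = -(6 - 7)² = -1*(-1)² = -1*1 = -1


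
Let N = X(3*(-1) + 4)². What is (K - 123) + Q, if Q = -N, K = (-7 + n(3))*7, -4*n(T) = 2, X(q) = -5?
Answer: -401/2 ≈ -200.50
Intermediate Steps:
n(T) = -½ (n(T) = -¼*2 = -½)
K = -105/2 (K = (-7 - ½)*7 = -15/2*7 = -105/2 ≈ -52.500)
N = 25 (N = (-5)² = 25)
Q = -25 (Q = -1*25 = -25)
(K - 123) + Q = (-105/2 - 123) - 25 = -351/2 - 25 = -401/2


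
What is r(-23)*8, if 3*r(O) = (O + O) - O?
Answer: -184/3 ≈ -61.333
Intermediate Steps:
r(O) = O/3 (r(O) = ((O + O) - O)/3 = (2*O - O)/3 = O/3)
r(-23)*8 = ((⅓)*(-23))*8 = -23/3*8 = -184/3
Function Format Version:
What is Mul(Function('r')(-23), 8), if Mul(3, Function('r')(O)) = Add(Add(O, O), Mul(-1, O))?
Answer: Rational(-184, 3) ≈ -61.333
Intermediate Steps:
Function('r')(O) = Mul(Rational(1, 3), O) (Function('r')(O) = Mul(Rational(1, 3), Add(Add(O, O), Mul(-1, O))) = Mul(Rational(1, 3), Add(Mul(2, O), Mul(-1, O))) = Mul(Rational(1, 3), O))
Mul(Function('r')(-23), 8) = Mul(Mul(Rational(1, 3), -23), 8) = Mul(Rational(-23, 3), 8) = Rational(-184, 3)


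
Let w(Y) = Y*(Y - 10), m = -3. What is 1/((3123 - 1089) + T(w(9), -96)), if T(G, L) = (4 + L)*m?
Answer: 1/2310 ≈ 0.00043290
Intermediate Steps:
w(Y) = Y*(-10 + Y)
T(G, L) = -12 - 3*L (T(G, L) = (4 + L)*(-3) = -12 - 3*L)
1/((3123 - 1089) + T(w(9), -96)) = 1/((3123 - 1089) + (-12 - 3*(-96))) = 1/(2034 + (-12 + 288)) = 1/(2034 + 276) = 1/2310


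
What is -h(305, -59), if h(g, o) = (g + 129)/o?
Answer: 434/59 ≈ 7.3559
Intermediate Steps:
h(g, o) = (129 + g)/o
-h(305, -59) = -(129 + 305)/(-59) = -(-1)*434/59 = -1*(-434/59) = 434/59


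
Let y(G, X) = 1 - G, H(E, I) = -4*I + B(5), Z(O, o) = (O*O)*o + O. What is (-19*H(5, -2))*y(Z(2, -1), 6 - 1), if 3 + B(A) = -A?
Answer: 0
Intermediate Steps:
Z(O, o) = O + o*O² (Z(O, o) = O²*o + O = o*O² + O = O + o*O²)
B(A) = -3 - A
H(E, I) = -8 - 4*I (H(E, I) = -4*I + (-3 - 1*5) = -4*I + (-3 - 5) = -4*I - 8 = -8 - 4*I)
(-19*H(5, -2))*y(Z(2, -1), 6 - 1) = (-19*(-8 - 4*(-2)))*(1 - 2*(1 + 2*(-1))) = (-19*(-8 + 8))*(1 - 2*(1 - 2)) = (-19*0)*(1 - 2*(-1)) = 0*(1 - 1*(-2)) = 0*(1 + 2) = 0*3 = 0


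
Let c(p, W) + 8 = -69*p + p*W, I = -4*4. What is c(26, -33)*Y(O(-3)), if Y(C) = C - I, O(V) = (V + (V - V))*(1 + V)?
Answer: -58520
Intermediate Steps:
I = -16
c(p, W) = -8 - 69*p + W*p (c(p, W) = -8 + (-69*p + p*W) = -8 + (-69*p + W*p) = -8 - 69*p + W*p)
O(V) = V*(1 + V) (O(V) = (V + 0)*(1 + V) = V*(1 + V))
Y(C) = 16 + C (Y(C) = C - 1*(-16) = C + 16 = 16 + C)
c(26, -33)*Y(O(-3)) = (-8 - 69*26 - 33*26)*(16 - 3*(1 - 3)) = (-8 - 1794 - 858)*(16 - 3*(-2)) = -2660*(16 + 6) = -2660*22 = -58520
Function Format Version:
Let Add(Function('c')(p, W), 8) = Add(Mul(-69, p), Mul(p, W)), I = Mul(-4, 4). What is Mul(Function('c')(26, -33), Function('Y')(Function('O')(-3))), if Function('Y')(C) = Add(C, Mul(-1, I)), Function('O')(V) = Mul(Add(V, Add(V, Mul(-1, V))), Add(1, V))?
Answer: -58520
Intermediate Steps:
I = -16
Function('c')(p, W) = Add(-8, Mul(-69, p), Mul(W, p)) (Function('c')(p, W) = Add(-8, Add(Mul(-69, p), Mul(p, W))) = Add(-8, Add(Mul(-69, p), Mul(W, p))) = Add(-8, Mul(-69, p), Mul(W, p)))
Function('O')(V) = Mul(V, Add(1, V)) (Function('O')(V) = Mul(Add(V, 0), Add(1, V)) = Mul(V, Add(1, V)))
Function('Y')(C) = Add(16, C) (Function('Y')(C) = Add(C, Mul(-1, -16)) = Add(C, 16) = Add(16, C))
Mul(Function('c')(26, -33), Function('Y')(Function('O')(-3))) = Mul(Add(-8, Mul(-69, 26), Mul(-33, 26)), Add(16, Mul(-3, Add(1, -3)))) = Mul(Add(-8, -1794, -858), Add(16, Mul(-3, -2))) = Mul(-2660, Add(16, 6)) = Mul(-2660, 22) = -58520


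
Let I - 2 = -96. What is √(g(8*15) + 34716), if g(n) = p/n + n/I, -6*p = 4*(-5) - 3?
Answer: √276065620435/2820 ≈ 186.32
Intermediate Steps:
p = 23/6 (p = -(4*(-5) - 3)/6 = -(-20 - 3)/6 = -⅙*(-23) = 23/6 ≈ 3.8333)
I = -94 (I = 2 - 96 = -94)
g(n) = -n/94 + 23/(6*n) (g(n) = 23/(6*n) + n/(-94) = 23/(6*n) + n*(-1/94) = 23/(6*n) - n/94 = -n/94 + 23/(6*n))
√(g(8*15) + 34716) = √((-4*15/47 + 23/(6*((8*15)))) + 34716) = √((-1/94*120 + (23/6)/120) + 34716) = √((-60/47 + (23/6)*(1/120)) + 34716) = √((-60/47 + 23/720) + 34716) = √(-42119/33840 + 34716) = √(1174747321/33840) = √276065620435/2820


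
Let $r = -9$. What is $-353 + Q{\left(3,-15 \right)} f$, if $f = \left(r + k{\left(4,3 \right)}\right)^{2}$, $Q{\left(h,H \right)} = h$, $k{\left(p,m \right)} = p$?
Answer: $-278$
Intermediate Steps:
$f = 25$ ($f = \left(-9 + 4\right)^{2} = \left(-5\right)^{2} = 25$)
$-353 + Q{\left(3,-15 \right)} f = -353 + 3 \cdot 25 = -353 + 75 = -278$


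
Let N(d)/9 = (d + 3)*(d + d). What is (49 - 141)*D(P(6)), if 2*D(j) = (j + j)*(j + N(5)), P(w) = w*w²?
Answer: -18600192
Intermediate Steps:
P(w) = w³
N(d) = 18*d*(3 + d) (N(d) = 9*((d + 3)*(d + d)) = 9*((3 + d)*(2*d)) = 9*(2*d*(3 + d)) = 18*d*(3 + d))
D(j) = j*(720 + j) (D(j) = ((j + j)*(j + 18*5*(3 + 5)))/2 = ((2*j)*(j + 18*5*8))/2 = ((2*j)*(j + 720))/2 = ((2*j)*(720 + j))/2 = (2*j*(720 + j))/2 = j*(720 + j))
(49 - 141)*D(P(6)) = (49 - 141)*(6³*(720 + 6³)) = -19872*(720 + 216) = -19872*936 = -92*202176 = -18600192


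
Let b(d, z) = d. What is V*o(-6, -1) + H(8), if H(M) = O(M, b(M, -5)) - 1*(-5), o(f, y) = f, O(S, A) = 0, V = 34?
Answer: -199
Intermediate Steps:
H(M) = 5 (H(M) = 0 - 1*(-5) = 0 + 5 = 5)
V*o(-6, -1) + H(8) = 34*(-6) + 5 = -204 + 5 = -199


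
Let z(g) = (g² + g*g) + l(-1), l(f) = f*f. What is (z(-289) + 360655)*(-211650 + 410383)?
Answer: 104871006634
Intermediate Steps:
l(f) = f²
z(g) = 1 + 2*g² (z(g) = (g² + g*g) + (-1)² = (g² + g²) + 1 = 2*g² + 1 = 1 + 2*g²)
(z(-289) + 360655)*(-211650 + 410383) = ((1 + 2*(-289)²) + 360655)*(-211650 + 410383) = ((1 + 2*83521) + 360655)*198733 = ((1 + 167042) + 360655)*198733 = (167043 + 360655)*198733 = 527698*198733 = 104871006634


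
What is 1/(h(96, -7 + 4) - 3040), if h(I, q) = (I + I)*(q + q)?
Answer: -1/4192 ≈ -0.00023855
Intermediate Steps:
h(I, q) = 4*I*q (h(I, q) = (2*I)*(2*q) = 4*I*q)
1/(h(96, -7 + 4) - 3040) = 1/(4*96*(-7 + 4) - 3040) = 1/(4*96*(-3) - 3040) = 1/(-1152 - 3040) = 1/(-4192) = -1/4192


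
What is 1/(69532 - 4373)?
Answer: 1/65159 ≈ 1.5347e-5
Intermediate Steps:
1/(69532 - 4373) = 1/65159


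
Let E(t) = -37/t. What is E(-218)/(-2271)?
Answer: -37/495078 ≈ -7.4736e-5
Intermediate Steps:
E(-218)/(-2271) = -37/(-218)/(-2271) = -37*(-1/218)*(-1/2271) = (37/218)*(-1/2271) = -37/495078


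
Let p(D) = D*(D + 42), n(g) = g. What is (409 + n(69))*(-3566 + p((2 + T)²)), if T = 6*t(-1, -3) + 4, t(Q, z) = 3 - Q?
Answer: 403543852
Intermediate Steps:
T = 28 (T = 6*(3 - 1*(-1)) + 4 = 6*(3 + 1) + 4 = 6*4 + 4 = 24 + 4 = 28)
p(D) = D*(42 + D)
(409 + n(69))*(-3566 + p((2 + T)²)) = (409 + 69)*(-3566 + (2 + 28)²*(42 + (2 + 28)²)) = 478*(-3566 + 30²*(42 + 30²)) = 478*(-3566 + 900*(42 + 900)) = 478*(-3566 + 900*942) = 478*(-3566 + 847800) = 478*844234 = 403543852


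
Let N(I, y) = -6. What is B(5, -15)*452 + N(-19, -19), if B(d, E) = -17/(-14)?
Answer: 3800/7 ≈ 542.86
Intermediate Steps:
B(d, E) = 17/14 (B(d, E) = -17*(-1/14) = 17/14)
B(5, -15)*452 + N(-19, -19) = (17/14)*452 - 6 = 3842/7 - 6 = 3800/7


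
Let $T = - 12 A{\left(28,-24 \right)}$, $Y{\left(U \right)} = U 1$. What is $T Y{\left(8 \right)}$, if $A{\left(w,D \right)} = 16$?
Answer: $-1536$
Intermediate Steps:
$Y{\left(U \right)} = U$
$T = -192$ ($T = \left(-12\right) 16 = -192$)
$T Y{\left(8 \right)} = \left(-192\right) 8 = -1536$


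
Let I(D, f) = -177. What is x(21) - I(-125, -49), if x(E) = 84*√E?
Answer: 177 + 84*√21 ≈ 561.94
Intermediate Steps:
x(21) - I(-125, -49) = 84*√21 - 1*(-177) = 84*√21 + 177 = 177 + 84*√21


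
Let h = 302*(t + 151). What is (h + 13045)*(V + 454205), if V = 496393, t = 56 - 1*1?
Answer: 71539153686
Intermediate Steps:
t = 55 (t = 56 - 1 = 55)
h = 62212 (h = 302*(55 + 151) = 302*206 = 62212)
(h + 13045)*(V + 454205) = (62212 + 13045)*(496393 + 454205) = 75257*950598 = 71539153686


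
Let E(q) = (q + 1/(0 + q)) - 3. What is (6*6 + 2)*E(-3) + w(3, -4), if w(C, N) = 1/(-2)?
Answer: -1447/6 ≈ -241.17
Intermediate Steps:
w(C, N) = -½
E(q) = -3 + q + 1/q (E(q) = (q + 1/q) - 3 = -3 + q + 1/q)
(6*6 + 2)*E(-3) + w(3, -4) = (6*6 + 2)*(-3 - 3 + 1/(-3)) - ½ = (36 + 2)*(-3 - 3 - ⅓) - ½ = 38*(-19/3) - ½ = -722/3 - ½ = -1447/6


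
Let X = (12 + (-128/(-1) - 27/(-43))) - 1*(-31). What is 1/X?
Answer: 43/7380 ≈ 0.0058266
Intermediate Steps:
X = 7380/43 (X = (12 + (-128*(-1) - 27*(-1/43))) + 31 = (12 + (128 + 27/43)) + 31 = (12 + 5531/43) + 31 = 6047/43 + 31 = 7380/43 ≈ 171.63)
1/X = 1/(7380/43) = 43/7380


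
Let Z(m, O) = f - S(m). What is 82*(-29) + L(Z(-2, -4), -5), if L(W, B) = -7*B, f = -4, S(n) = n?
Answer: -2343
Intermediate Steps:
Z(m, O) = -4 - m
82*(-29) + L(Z(-2, -4), -5) = 82*(-29) - 7*(-5) = -2378 + 35 = -2343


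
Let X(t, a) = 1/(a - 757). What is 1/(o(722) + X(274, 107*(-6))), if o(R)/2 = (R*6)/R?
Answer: 1399/16787 ≈ 0.083338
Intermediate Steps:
o(R) = 12 (o(R) = 2*((R*6)/R) = 2*((6*R)/R) = 2*6 = 12)
X(t, a) = 1/(-757 + a)
1/(o(722) + X(274, 107*(-6))) = 1/(12 + 1/(-757 + 107*(-6))) = 1/(12 + 1/(-757 - 642)) = 1/(12 + 1/(-1399)) = 1/(12 - 1/1399) = 1/(16787/1399) = 1399/16787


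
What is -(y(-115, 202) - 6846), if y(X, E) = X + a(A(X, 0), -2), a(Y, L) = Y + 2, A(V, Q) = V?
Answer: 7074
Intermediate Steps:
a(Y, L) = 2 + Y
y(X, E) = 2 + 2*X (y(X, E) = X + (2 + X) = 2 + 2*X)
-(y(-115, 202) - 6846) = -((2 + 2*(-115)) - 6846) = -((2 - 230) - 6846) = -(-228 - 6846) = -1*(-7074) = 7074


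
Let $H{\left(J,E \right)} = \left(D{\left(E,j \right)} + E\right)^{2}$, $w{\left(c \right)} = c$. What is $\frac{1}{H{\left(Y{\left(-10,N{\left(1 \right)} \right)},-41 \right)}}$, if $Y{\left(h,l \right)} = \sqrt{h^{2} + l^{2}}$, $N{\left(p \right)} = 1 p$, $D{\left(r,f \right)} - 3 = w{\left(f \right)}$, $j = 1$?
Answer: $\frac{1}{1369} \approx 0.00073046$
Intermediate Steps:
$D{\left(r,f \right)} = 3 + f$
$N{\left(p \right)} = p$
$H{\left(J,E \right)} = \left(4 + E\right)^{2}$ ($H{\left(J,E \right)} = \left(\left(3 + 1\right) + E\right)^{2} = \left(4 + E\right)^{2}$)
$\frac{1}{H{\left(Y{\left(-10,N{\left(1 \right)} \right)},-41 \right)}} = \frac{1}{\left(4 - 41\right)^{2}} = \frac{1}{\left(-37\right)^{2}} = \frac{1}{1369}$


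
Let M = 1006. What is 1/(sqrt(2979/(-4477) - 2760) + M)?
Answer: 4503862/4543244671 - 11*I*sqrt(457301463)/4543244671 ≈ 0.00099133 - 5.1776e-5*I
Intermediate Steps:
1/(sqrt(2979/(-4477) - 2760) + M) = 1/(sqrt(2979/(-4477) - 2760) + 1006) = 1/(sqrt(2979*(-1/4477) - 2760) + 1006) = 1/(sqrt(-2979/4477 - 2760) + 1006) = 1/(sqrt(-12359499/4477) + 1006) = 1/(I*sqrt(457301463)/407 + 1006) = 1/(1006 + I*sqrt(457301463)/407)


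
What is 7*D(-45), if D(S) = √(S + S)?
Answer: 21*I*√10 ≈ 66.408*I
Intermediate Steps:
D(S) = √2*√S (D(S) = √(2*S) = √2*√S)
7*D(-45) = 7*(√2*√(-45)) = 7*(√2*(3*I*√5)) = 7*(3*I*√10) = 21*I*√10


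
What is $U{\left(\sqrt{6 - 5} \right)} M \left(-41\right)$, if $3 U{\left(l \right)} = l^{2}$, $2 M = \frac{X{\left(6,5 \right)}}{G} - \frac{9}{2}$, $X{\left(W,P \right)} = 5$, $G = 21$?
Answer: $\frac{7339}{252} \approx 29.123$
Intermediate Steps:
$M = - \frac{179}{84}$ ($M = \frac{\frac{5}{21} - \frac{9}{2}}{2} = \frac{1}{2} \left(- \frac{179}{42}\right) = - \frac{179}{84} \approx -2.131$)
$U{\left(l \right)} = \frac{l^{2}}{3}$
$U{\left(\sqrt{6 - 5} \right)} M \left(-41\right) = \frac{\left(\sqrt{6 - 5}\right)^{2}}{3} \left(- \frac{179}{84}\right) \left(-41\right) = \frac{\left(\sqrt{1}\right)^{2}}{3} \left(- \frac{179}{84}\right) \left(-41\right) = \frac{1^{2}}{3} \left(- \frac{179}{84}\right) \left(-41\right) = \frac{1}{3} \cdot 1 \left(- \frac{179}{84}\right) \left(-41\right) = \frac{1}{3} \left(- \frac{179}{84}\right) \left(-41\right) = \left(- \frac{179}{252}\right) \left(-41\right) = \frac{7339}{252}$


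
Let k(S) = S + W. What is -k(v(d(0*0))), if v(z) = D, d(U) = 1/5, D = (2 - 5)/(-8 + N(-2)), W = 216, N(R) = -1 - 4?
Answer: -2811/13 ≈ -216.23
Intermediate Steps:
N(R) = -5
D = 3/13 (D = (2 - 5)/(-8 - 5) = -3/(-13) = -3*(-1/13) = 3/13 ≈ 0.23077)
d(U) = ⅕
v(z) = 3/13
k(S) = 216 + S (k(S) = S + 216 = 216 + S)
-k(v(d(0*0))) = -(216 + 3/13) = -1*2811/13 = -2811/13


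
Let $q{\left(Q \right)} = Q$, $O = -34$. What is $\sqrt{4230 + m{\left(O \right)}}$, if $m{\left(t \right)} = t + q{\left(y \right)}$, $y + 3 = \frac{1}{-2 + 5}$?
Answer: $\frac{2 \sqrt{9435}}{3} \approx 64.756$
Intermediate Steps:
$y = - \frac{8}{3}$ ($y = -3 + \frac{1}{-2 + 5} = -3 + \frac{1}{3} = - \frac{8}{3} \approx -2.6667$)
$m{\left(t \right)} = - \frac{8}{3} + t$ ($m{\left(t \right)} = t - \frac{8}{3} = - \frac{8}{3} + t$)
$\sqrt{4230 + m{\left(O \right)}} = \sqrt{4230 - \frac{110}{3}} = \sqrt{\frac{12580}{3}} = \frac{2 \sqrt{9435}}{3}$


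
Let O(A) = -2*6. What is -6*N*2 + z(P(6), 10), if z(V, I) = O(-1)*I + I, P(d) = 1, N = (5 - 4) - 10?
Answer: -2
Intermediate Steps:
N = -9 (N = 1 - 10 = -9)
O(A) = -12
z(V, I) = -11*I (z(V, I) = -12*I + I = -11*I)
-6*N*2 + z(P(6), 10) = -(-54)*2 - 11*10 = -6*(-18) - 110 = 108 - 110 = -2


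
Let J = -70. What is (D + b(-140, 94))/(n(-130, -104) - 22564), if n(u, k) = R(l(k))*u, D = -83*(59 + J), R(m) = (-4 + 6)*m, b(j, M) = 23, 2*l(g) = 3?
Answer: -468/11477 ≈ -0.040777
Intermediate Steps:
l(g) = 3/2 (l(g) = (½)*3 = 3/2)
R(m) = 2*m
D = 913 (D = -83*(59 - 70) = -83*(-11) = 913)
n(u, k) = 3*u (n(u, k) = (2*(3/2))*u = 3*u)
(D + b(-140, 94))/(n(-130, -104) - 22564) = (913 + 23)/(3*(-130) - 22564) = 936/(-390 - 22564) = 936/(-22954) = 936*(-1/22954) = -468/11477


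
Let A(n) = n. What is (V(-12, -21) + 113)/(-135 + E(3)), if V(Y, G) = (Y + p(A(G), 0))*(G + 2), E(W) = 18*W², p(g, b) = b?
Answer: 341/27 ≈ 12.630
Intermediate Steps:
V(Y, G) = Y*(2 + G) (V(Y, G) = (Y + 0)*(G + 2) = Y*(2 + G))
(V(-12, -21) + 113)/(-135 + E(3)) = (-12*(2 - 21) + 113)/(-135 + 18*3²) = (-12*(-19) + 113)/(-135 + 18*9) = (228 + 113)/(-135 + 162) = 341/27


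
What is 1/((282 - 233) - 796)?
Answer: -1/747 ≈ -0.0013387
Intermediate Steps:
1/((282 - 233) - 796) = 1/(49 - 796) = 1/(-747) = -1/747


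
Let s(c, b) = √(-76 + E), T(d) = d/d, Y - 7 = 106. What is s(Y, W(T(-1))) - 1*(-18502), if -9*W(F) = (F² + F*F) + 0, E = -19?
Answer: 18502 + I*√95 ≈ 18502.0 + 9.7468*I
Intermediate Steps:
Y = 113 (Y = 7 + 106 = 113)
T(d) = 1
W(F) = -2*F²/9 (W(F) = -((F² + F*F) + 0)/9 = -((F² + F²) + 0)/9 = -(2*F² + 0)/9 = -2*F²/9)
s(c, b) = I*√95 (s(c, b) = √(-76 - 19) = √(-95) = I*√95)
s(Y, W(T(-1))) - 1*(-18502) = I*√95 - 1*(-18502) = I*√95 + 18502 = 18502 + I*√95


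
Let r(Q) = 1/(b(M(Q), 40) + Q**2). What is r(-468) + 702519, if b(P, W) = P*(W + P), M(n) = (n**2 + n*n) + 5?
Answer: 134819137052249608/191908171953 ≈ 7.0252e+5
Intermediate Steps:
M(n) = 5 + 2*n**2 (M(n) = (n**2 + n**2) + 5 = 2*n**2 + 5 = 5 + 2*n**2)
b(P, W) = P*(P + W)
r(Q) = 1/(Q**2 + (5 + 2*Q**2)*(45 + 2*Q**2)) (r(Q) = 1/((5 + 2*Q**2)*((5 + 2*Q**2) + 40) + Q**2) = 1/((5 + 2*Q**2)*(45 + 2*Q**2) + Q**2) = 1/(Q**2 + (5 + 2*Q**2)*(45 + 2*Q**2)))
r(-468) + 702519 = 1/(225 + 4*(-468)**4 + 101*(-468)**2) + 702519 = 1/(225 + 4*47971512576 + 101*219024) + 702519 = 1/(225 + 191886050304 + 22121424) + 702519 = 1/191908171953 + 702519 = 134819137052249608/191908171953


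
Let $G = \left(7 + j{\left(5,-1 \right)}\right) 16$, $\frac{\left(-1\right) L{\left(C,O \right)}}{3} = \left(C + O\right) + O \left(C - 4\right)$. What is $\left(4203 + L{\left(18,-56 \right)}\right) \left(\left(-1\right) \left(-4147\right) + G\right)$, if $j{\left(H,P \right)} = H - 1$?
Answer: $28830087$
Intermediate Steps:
$L{\left(C,O \right)} = - 3 C - 3 O - 3 O \left(-4 + C\right)$ ($L{\left(C,O \right)} = - 3 \left(\left(C + O\right) + O \left(C - 4\right)\right) = - 3 \left(\left(C + O\right) + O \left(-4 + C\right)\right) = - 3 \left(C + O + O \left(-4 + C\right)\right) = - 3 C - 3 O - 3 O \left(-4 + C\right)$)
$j{\left(H,P \right)} = -1 + H$
$G = 176$ ($G = \left(7 + \left(-1 + 5\right)\right) 16 = \left(7 + 4\right) 16 = 11 \cdot 16 = 176$)
$\left(4203 + L{\left(18,-56 \right)}\right) \left(\left(-1\right) \left(-4147\right) + G\right) = \left(4203 - \left(558 - 3024\right)\right) \left(\left(-1\right) \left(-4147\right) + 176\right) = \left(4203 - -2466\right) \left(4147 + 176\right) = \left(4203 + 2466\right) 4323 = 6669 \cdot 4323 = 28830087$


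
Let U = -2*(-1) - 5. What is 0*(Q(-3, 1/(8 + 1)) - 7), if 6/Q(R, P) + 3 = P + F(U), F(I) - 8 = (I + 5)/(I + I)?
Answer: 0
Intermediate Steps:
U = -3 (U = 2 - 5 = -3)
F(I) = 8 + (5 + I)/(2*I) (F(I) = 8 + (I + 5)/(I + I) = 8 + (5 + I)/((2*I)) = 8 + (5 + I)*(1/(2*I)) = 8 + (5 + I)/(2*I))
Q(R, P) = 6/(14/3 + P) (Q(R, P) = 6/(-3 + (P + (½)*(5 + 17*(-3))/(-3))) = 6/(-3 + (P + (½)*(-⅓)*(5 - 51))) = 6/(-3 + (P + (½)*(-⅓)*(-46))) = 6/(-3 + (P + 23/3)) = 6/(-3 + (23/3 + P)) = 6/(14/3 + P))
0*(Q(-3, 1/(8 + 1)) - 7) = 0*(18/(14 + 3/(8 + 1)) - 7) = 0*(18/(14 + 3/9) - 7) = 0*(18/(14 + 3*(⅑)) - 7) = 0*(18/(14 + ⅓) - 7) = 0*(18/(43/3) - 7) = 0*(18*(3/43) - 7) = 0*(54/43 - 7) = 0*(-247/43) = 0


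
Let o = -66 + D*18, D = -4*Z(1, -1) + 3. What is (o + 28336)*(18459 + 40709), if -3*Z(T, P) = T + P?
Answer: 1675874432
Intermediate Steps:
Z(T, P) = -P/3 - T/3 (Z(T, P) = -(T + P)/3 = -(P + T)/3 = -P/3 - T/3)
D = 3 (D = -4*(-⅓*(-1) - ⅓*1) + 3 = -4*(⅓ - ⅓) + 3 = -4*0 + 3 = 0 + 3 = 3)
o = -12 (o = -66 + 3*18 = -66 + 54 = -12)
(o + 28336)*(18459 + 40709) = (-12 + 28336)*(18459 + 40709) = 28324*59168 = 1675874432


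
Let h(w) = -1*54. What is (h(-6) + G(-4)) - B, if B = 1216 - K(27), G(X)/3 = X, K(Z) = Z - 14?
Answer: -1269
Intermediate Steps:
K(Z) = -14 + Z
G(X) = 3*X
h(w) = -54
B = 1203 (B = 1216 - (-14 + 27) = 1216 - 1*13 = 1216 - 13 = 1203)
(h(-6) + G(-4)) - B = (-54 + 3*(-4)) - 1*1203 = (-54 - 12) - 1203 = -66 - 1203 = -1269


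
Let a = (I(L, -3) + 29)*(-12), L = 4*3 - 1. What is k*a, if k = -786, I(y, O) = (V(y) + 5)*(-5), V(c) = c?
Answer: -481032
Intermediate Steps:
L = 11 (L = 12 - 1 = 11)
I(y, O) = -25 - 5*y (I(y, O) = (y + 5)*(-5) = (5 + y)*(-5) = -25 - 5*y)
a = 612 (a = ((-25 - 5*11) + 29)*(-12) = ((-25 - 55) + 29)*(-12) = (-80 + 29)*(-12) = -51*(-12) = 612)
k*a = -786*612 = -481032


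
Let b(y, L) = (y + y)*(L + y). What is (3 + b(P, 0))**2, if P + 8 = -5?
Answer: 116281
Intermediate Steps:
P = -13 (P = -8 - 5 = -13)
b(y, L) = 2*y*(L + y) (b(y, L) = (2*y)*(L + y) = 2*y*(L + y))
(3 + b(P, 0))**2 = (3 + 2*(-13)*(0 - 13))**2 = (3 + 2*(-13)*(-13))**2 = (3 + 338)**2 = 341**2 = 116281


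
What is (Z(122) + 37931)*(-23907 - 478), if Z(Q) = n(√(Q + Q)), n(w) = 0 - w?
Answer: -924947435 + 48770*√61 ≈ -9.2457e+8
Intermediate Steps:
n(w) = -w
Z(Q) = -√2*√Q (Z(Q) = -√(Q + Q) = -√(2*Q) = -√2*√Q)
(Z(122) + 37931)*(-23907 - 478) = (-√2*√122 + 37931)*(-23907 - 478) = (-2*√61 + 37931)*(-24385) = (37931 - 2*√61)*(-24385) = -924947435 + 48770*√61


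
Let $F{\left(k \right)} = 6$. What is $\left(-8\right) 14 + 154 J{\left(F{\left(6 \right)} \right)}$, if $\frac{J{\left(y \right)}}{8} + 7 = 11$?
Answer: $4816$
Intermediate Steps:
$J{\left(y \right)} = 32$ ($J{\left(y \right)} = -56 + 8 \cdot 11 = -56 + 88 = 32$)
$\left(-8\right) 14 + 154 J{\left(F{\left(6 \right)} \right)} = \left(-8\right) 14 + 154 \cdot 32 = -112 + 4928 = 4816$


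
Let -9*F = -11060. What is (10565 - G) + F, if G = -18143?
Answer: 269432/9 ≈ 29937.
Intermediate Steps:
F = 11060/9 (F = -⅑*(-11060) = 11060/9 ≈ 1228.9)
(10565 - G) + F = (10565 - 1*(-18143)) + 11060/9 = (10565 + 18143) + 11060/9 = 28708 + 11060/9 = 269432/9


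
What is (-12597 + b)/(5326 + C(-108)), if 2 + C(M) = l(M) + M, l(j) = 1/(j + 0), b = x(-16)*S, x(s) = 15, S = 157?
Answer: -1106136/563327 ≈ -1.9636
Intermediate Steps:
b = 2355 (b = 15*157 = 2355)
l(j) = 1/j
C(M) = -2 + M + 1/M (C(M) = -2 + (1/M + M) = -2 + (M + 1/M) = -2 + M + 1/M)
(-12597 + b)/(5326 + C(-108)) = (-12597 + 2355)/(5326 + (-2 - 108 + 1/(-108))) = -10242/(5326 + (-2 - 108 - 1/108)) = -10242/(5326 - 11881/108) = -10242/563327/108 = -10242*108/563327 = -1106136/563327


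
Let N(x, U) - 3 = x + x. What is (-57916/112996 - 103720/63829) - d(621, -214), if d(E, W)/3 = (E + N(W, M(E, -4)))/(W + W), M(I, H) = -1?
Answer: -147339304810/192932280047 ≈ -0.76368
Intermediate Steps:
N(x, U) = 3 + 2*x (N(x, U) = 3 + (x + x) = 3 + 2*x)
d(E, W) = 3*(3 + E + 2*W)/(2*W) (d(E, W) = 3*((E + (3 + 2*W))/(W + W)) = 3*((3 + E + 2*W)/((2*W))) = 3*((3 + E + 2*W)*(1/(2*W))) = 3*((3 + E + 2*W)/(2*W)) = 3*(3 + E + 2*W)/(2*W))
(-57916/112996 - 103720/63829) - d(621, -214) = (-57916/112996 - 103720/63829) - 3*(3 + 621 + 2*(-214))/(2*(-214)) = (-57916*1/112996 - 103720*1/63829) - 3*(-1)*(3 + 621 - 428)/(2*214) = (-14479/28249 - 103720/63829) - 3*(-1)*196/(2*214) = -3854166371/1803105421 - 1*(-147/107) = -3854166371/1803105421 + 147/107 = -147339304810/192932280047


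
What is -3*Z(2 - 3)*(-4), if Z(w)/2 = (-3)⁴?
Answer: 1944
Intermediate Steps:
Z(w) = 162 (Z(w) = 2*(-3)⁴ = 2*81 = 162)
-3*Z(2 - 3)*(-4) = -3*162*(-4) = -486*(-4) = 1944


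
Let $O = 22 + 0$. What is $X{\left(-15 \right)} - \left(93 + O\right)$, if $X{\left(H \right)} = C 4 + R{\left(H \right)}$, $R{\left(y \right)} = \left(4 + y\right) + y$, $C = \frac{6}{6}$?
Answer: $-137$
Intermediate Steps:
$C = 1$ ($C = 6 \cdot \frac{1}{6} = 1$)
$R{\left(y \right)} = 4 + 2 y$
$X{\left(H \right)} = 8 + 2 H$ ($X{\left(H \right)} = 1 \cdot 4 + \left(4 + 2 H\right) = 4 + \left(4 + 2 H\right) = 8 + 2 H$)
$O = 22$
$X{\left(-15 \right)} - \left(93 + O\right) = \left(8 + 2 \left(-15\right)\right) - 115 = \left(8 - 30\right) - 115 = -22 - 115 = -137$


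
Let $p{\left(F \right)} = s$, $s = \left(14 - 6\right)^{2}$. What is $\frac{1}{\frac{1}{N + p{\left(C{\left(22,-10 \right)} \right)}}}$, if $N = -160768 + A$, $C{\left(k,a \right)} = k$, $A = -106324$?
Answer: $-267028$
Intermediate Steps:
$s = 64$ ($s = 8^{2} = 64$)
$p{\left(F \right)} = 64$
$N = -267092$ ($N = -160768 - 106324 = -267092$)
$\frac{1}{\frac{1}{N + p{\left(C{\left(22,-10 \right)} \right)}}} = \frac{1}{\frac{1}{-267092 + 64}} = \frac{1}{\frac{1}{-267028}} = \frac{1}{- \frac{1}{267028}} = -267028$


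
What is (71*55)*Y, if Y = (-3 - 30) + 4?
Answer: -113245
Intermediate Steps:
Y = -29 (Y = -33 + 4 = -29)
(71*55)*Y = (71*55)*(-29) = 3905*(-29) = -113245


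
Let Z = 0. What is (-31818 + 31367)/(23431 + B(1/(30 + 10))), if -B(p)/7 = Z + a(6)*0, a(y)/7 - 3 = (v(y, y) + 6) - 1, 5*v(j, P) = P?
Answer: -451/23431 ≈ -0.019248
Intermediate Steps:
v(j, P) = P/5
a(y) = 56 + 7*y/5 (a(y) = 21 + 7*((y/5 + 6) - 1) = 21 + 7*((6 + y/5) - 1) = 21 + 7*(5 + y/5) = 21 + (35 + 7*y/5) = 56 + 7*y/5)
B(p) = 0 (B(p) = -7*(0 + (56 + (7/5)*6)*0) = -7*(0 + (56 + 42/5)*0) = -7*(0 + (322/5)*0) = -7*(0 + 0) = -7*0 = 0)
(-31818 + 31367)/(23431 + B(1/(30 + 10))) = (-31818 + 31367)/(23431 + 0) = -451/23431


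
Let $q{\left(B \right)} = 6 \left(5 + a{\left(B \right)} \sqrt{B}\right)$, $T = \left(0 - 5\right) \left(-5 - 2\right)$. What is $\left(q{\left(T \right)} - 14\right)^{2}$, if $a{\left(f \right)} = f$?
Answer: $1543756 + 6720 \sqrt{35} \approx 1.5835 \cdot 10^{6}$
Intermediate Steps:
$T = 35$ ($T = \left(-5\right) \left(-7\right) = 35$)
$q{\left(B \right)} = 30 + 6 B^{\frac{3}{2}}$ ($q{\left(B \right)} = 6 \left(5 + B \sqrt{B}\right) = 6 \left(5 + B^{\frac{3}{2}}\right) = 30 + 6 B^{\frac{3}{2}}$)
$\left(q{\left(T \right)} - 14\right)^{2} = \left(\left(30 + 6 \cdot 35^{\frac{3}{2}}\right) - 14\right)^{2} = \left(\left(30 + 6 \cdot 35 \sqrt{35}\right) - 14\right)^{2} = \left(\left(30 + 210 \sqrt{35}\right) - 14\right)^{2} = \left(16 + 210 \sqrt{35}\right)^{2}$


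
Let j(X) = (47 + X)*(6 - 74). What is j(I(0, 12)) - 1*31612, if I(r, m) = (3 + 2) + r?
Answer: -35148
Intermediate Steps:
I(r, m) = 5 + r
j(X) = -3196 - 68*X (j(X) = (47 + X)*(-68) = -3196 - 68*X)
j(I(0, 12)) - 1*31612 = (-3196 - 68*(5 + 0)) - 1*31612 = (-3196 - 68*5) - 31612 = (-3196 - 340) - 31612 = -3536 - 31612 = -35148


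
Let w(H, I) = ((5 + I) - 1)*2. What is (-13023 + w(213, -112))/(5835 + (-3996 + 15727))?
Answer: -13239/17566 ≈ -0.75367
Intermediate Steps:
w(H, I) = 8 + 2*I (w(H, I) = (4 + I)*2 = 8 + 2*I)
(-13023 + w(213, -112))/(5835 + (-3996 + 15727)) = (-13023 + (8 + 2*(-112)))/(5835 + (-3996 + 15727)) = (-13023 + (8 - 224))/(5835 + 11731) = (-13023 - 216)/17566 = -13239*1/17566 = -13239/17566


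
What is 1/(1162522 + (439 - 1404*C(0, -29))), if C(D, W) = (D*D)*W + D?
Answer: 1/1162961 ≈ 8.5987e-7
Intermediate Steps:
C(D, W) = D + W*D² (C(D, W) = D²*W + D = W*D² + D = D + W*D²)
1/(1162522 + (439 - 1404*C(0, -29))) = 1/(1162522 + (439 - 0*(1 + 0*(-29)))) = 1/(1162522 + (439 - 0*(1 + 0))) = 1/(1162522 + (439 - 0)) = 1/(1162522 + (439 - 1404*0)) = 1/(1162522 + (439 + 0)) = 1/(1162522 + 439) = 1/1162961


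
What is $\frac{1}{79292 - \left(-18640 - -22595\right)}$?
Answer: $\frac{1}{75337} \approx 1.3274 \cdot 10^{-5}$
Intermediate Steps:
$\frac{1}{79292 - \left(-18640 - -22595\right)} = \frac{1}{79292 - \left(-18640 + 22595\right)} = \frac{1}{79292 - 3955} = \frac{1}{75337}$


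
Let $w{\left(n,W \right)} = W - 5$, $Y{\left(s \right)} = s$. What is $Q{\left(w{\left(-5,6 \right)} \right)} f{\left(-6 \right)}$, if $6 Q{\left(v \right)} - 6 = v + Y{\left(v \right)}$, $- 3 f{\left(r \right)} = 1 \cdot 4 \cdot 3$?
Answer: $- \frac{16}{3} \approx -5.3333$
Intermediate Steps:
$w{\left(n,W \right)} = -5 + W$
$f{\left(r \right)} = -4$ ($f{\left(r \right)} = - \frac{1 \cdot 4 \cdot 3}{3} = - \frac{4 \cdot 3}{3} = \left(- \frac{1}{3}\right) 12 = -4$)
$Q{\left(v \right)} = 1 + \frac{v}{3}$ ($Q{\left(v \right)} = 1 + \frac{v + v}{6} = 1 + \frac{2 v}{6} = 1 + \frac{v}{3}$)
$Q{\left(w{\left(-5,6 \right)} \right)} f{\left(-6 \right)} = \left(1 + \frac{-5 + 6}{3}\right) \left(-4\right) = \left(1 + \frac{1}{3} \cdot 1\right) \left(-4\right) = \left(1 + \frac{1}{3}\right) \left(-4\right) = \frac{4}{3} \left(-4\right) = - \frac{16}{3}$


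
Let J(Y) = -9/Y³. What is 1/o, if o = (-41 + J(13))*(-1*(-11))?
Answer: -2197/990946 ≈ -0.0022171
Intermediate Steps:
J(Y) = -9/Y³
o = -990946/2197 (o = (-41 - 9/13³)*(-1*(-11)) = (-41 - 9*1/2197)*11 = (-41 - 9/2197)*11 = -90086/2197*11 = -990946/2197 ≈ -451.04)
1/o = 1/(-990946/2197) = -2197/990946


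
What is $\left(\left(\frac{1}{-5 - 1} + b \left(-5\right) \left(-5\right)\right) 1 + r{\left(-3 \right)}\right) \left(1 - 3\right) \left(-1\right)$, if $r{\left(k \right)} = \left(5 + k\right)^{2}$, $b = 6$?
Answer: $\frac{923}{3} \approx 307.67$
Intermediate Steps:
$\left(\left(\frac{1}{-5 - 1} + b \left(-5\right) \left(-5\right)\right) 1 + r{\left(-3 \right)}\right) \left(1 - 3\right) \left(-1\right) = \left(\left(\frac{1}{-5 - 1} + 6 \left(-5\right) \left(-5\right)\right) 1 + \left(5 - 3\right)^{2}\right) \left(1 - 3\right) \left(-1\right) = \left(\left(\frac{1}{-6} - -150\right) 1 + 2^{2}\right) \left(\left(-2\right) \left(-1\right)\right) = \left(\left(- \frac{1}{6} + 150\right) 1 + 4\right) 2 = \left(\frac{899}{6} \cdot 1 + 4\right) 2 = \left(\frac{899}{6} + 4\right) 2 = \frac{923}{6} \cdot 2 = \frac{923}{3}$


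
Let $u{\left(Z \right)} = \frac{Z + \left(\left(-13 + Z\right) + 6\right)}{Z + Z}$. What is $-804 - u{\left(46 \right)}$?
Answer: $- \frac{74053}{92} \approx -804.92$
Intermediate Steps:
$u{\left(Z \right)} = \frac{-7 + 2 Z}{2 Z}$ ($u{\left(Z \right)} = \frac{Z + \left(-7 + Z\right)}{2 Z} = \left(-7 + 2 Z\right) \frac{1}{2 Z} = \frac{-7 + 2 Z}{2 Z}$)
$-804 - u{\left(46 \right)} = -804 - \frac{- \frac{7}{2} + 46}{46} = -804 - \frac{1}{46} \cdot \frac{85}{2} = -804 - \frac{85}{92} = - \frac{74053}{92}$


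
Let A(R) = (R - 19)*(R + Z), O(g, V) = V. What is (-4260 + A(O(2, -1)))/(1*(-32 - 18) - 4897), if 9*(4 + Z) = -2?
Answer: 2200/2619 ≈ 0.84002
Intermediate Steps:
Z = -38/9 (Z = -4 + (1/9)*(-2) = -4 - 2/9 = -38/9 ≈ -4.2222)
A(R) = (-19 + R)*(-38/9 + R) (A(R) = (R - 19)*(R - 38/9) = (-19 + R)*(-38/9 + R))
(-4260 + A(O(2, -1)))/(1*(-32 - 18) - 4897) = (-4260 + (722/9 + (-1)**2 - 209/9*(-1)))/(1*(-32 - 18) - 4897) = (-4260 + (722/9 + 1 + 209/9))/(1*(-50) - 4897) = (-4260 + 940/9)/(-50 - 4897) = -37400/9/(-4947) = -37400/9*(-1/4947) = 2200/2619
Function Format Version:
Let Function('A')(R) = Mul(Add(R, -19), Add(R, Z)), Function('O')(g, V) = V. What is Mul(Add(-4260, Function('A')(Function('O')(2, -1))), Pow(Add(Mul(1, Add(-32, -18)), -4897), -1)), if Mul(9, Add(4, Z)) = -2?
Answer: Rational(2200, 2619) ≈ 0.84002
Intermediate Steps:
Z = Rational(-38, 9) (Z = Add(-4, Mul(Rational(1, 9), -2)) = Add(-4, Rational(-2, 9)) = Rational(-38, 9) ≈ -4.2222)
Function('A')(R) = Mul(Add(-19, R), Add(Rational(-38, 9), R)) (Function('A')(R) = Mul(Add(R, -19), Add(R, Rational(-38, 9))) = Mul(Add(-19, R), Add(Rational(-38, 9), R)))
Mul(Add(-4260, Function('A')(Function('O')(2, -1))), Pow(Add(Mul(1, Add(-32, -18)), -4897), -1)) = Mul(Add(-4260, Add(Rational(722, 9), Pow(-1, 2), Mul(Rational(-209, 9), -1))), Pow(Add(Mul(1, Add(-32, -18)), -4897), -1)) = Mul(Add(-4260, Add(Rational(722, 9), 1, Rational(209, 9))), Pow(Add(Mul(1, -50), -4897), -1)) = Mul(Add(-4260, Rational(940, 9)), Pow(Add(-50, -4897), -1)) = Mul(Rational(-37400, 9), Pow(-4947, -1)) = Mul(Rational(-37400, 9), Rational(-1, 4947)) = Rational(2200, 2619)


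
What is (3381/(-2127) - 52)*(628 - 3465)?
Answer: 107791815/709 ≈ 1.5203e+5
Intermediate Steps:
(3381/(-2127) - 52)*(628 - 3465) = (3381*(-1/2127) - 52)*(-2837) = (-1127/709 - 52)*(-2837) = -37995/709*(-2837) = 107791815/709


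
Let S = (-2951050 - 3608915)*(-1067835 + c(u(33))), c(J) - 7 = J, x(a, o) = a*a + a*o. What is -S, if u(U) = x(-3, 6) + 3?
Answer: -7004953665810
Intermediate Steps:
x(a, o) = a² + a*o
u(U) = -6 (u(U) = -3*(-3 + 6) + 3 = -3*3 + 3 = -9 + 3 = -6)
c(J) = 7 + J
S = 7004953665810 (S = (-2951050 - 3608915)*(-1067835 + (7 - 6)) = -6559965*(-1067835 + 1) = -6559965*(-1067834) = 7004953665810)
-S = -1*7004953665810 = -7004953665810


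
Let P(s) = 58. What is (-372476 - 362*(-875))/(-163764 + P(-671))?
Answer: 27863/81853 ≈ 0.34040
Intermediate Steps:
(-372476 - 362*(-875))/(-163764 + P(-671)) = (-372476 - 362*(-875))/(-163764 + 58) = (-372476 + 316750)/(-163706) = -55726*(-1/163706) = 27863/81853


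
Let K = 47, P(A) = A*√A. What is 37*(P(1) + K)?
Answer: 1776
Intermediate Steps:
P(A) = A^(3/2)
37*(P(1) + K) = 37*(1^(3/2) + 47) = 37*(1 + 47) = 37*48 = 1776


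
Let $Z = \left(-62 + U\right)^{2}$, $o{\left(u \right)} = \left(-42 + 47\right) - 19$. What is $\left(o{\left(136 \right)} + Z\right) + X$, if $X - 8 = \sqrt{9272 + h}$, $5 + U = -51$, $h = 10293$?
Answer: $13918 + \sqrt{19565} \approx 14058.0$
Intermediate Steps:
$U = -56$ ($U = -5 - 51 = -56$)
$o{\left(u \right)} = -14$ ($o{\left(u \right)} = 5 - 19 = -14$)
$X = 8 + \sqrt{19565}$ ($X = 8 + \sqrt{9272 + 10293} = 8 + \sqrt{19565} \approx 147.88$)
$Z = 13924$ ($Z = \left(-62 - 56\right)^{2} = \left(-118\right)^{2} = 13924$)
$\left(o{\left(136 \right)} + Z\right) + X = \left(-14 + 13924\right) + \left(8 + \sqrt{19565}\right) = 13910 + \left(8 + \sqrt{19565}\right) = 13918 + \sqrt{19565}$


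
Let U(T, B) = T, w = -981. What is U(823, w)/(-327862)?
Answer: -823/327862 ≈ -0.0025102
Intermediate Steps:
U(823, w)/(-327862) = 823/(-327862) = 823*(-1/327862) = -823/327862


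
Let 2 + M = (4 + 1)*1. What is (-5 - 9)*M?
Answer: -42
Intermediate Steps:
M = 3 (M = -2 + (4 + 1)*1 = -2 + 5*1 = -2 + 5 = 3)
(-5 - 9)*M = (-5 - 9)*3 = -14*3 = -42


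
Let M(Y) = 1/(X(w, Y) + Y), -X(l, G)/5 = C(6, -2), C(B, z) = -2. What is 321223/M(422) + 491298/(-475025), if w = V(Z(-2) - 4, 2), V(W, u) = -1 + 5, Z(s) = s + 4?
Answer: 65918428317102/475025 ≈ 1.3877e+8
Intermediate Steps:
Z(s) = 4 + s
V(W, u) = 4
w = 4
X(l, G) = 10 (X(l, G) = -5*(-2) = 10)
M(Y) = 1/(10 + Y)
321223/M(422) + 491298/(-475025) = 321223/(1/(10 + 422)) + 491298/(-475025) = 321223/(1/432) + 491298*(-1/475025) = 321223/(1/432) - 491298/475025 = 321223*432 - 491298/475025 = 138768336 - 491298/475025 = 65918428317102/475025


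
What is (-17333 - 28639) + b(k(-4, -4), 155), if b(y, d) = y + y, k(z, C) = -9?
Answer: -45990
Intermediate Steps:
b(y, d) = 2*y
(-17333 - 28639) + b(k(-4, -4), 155) = (-17333 - 28639) + 2*(-9) = -45972 - 18 = -45990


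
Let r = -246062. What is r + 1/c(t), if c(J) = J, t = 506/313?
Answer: -124507059/506 ≈ -2.4606e+5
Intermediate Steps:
t = 506/313 (t = 506*(1/313) = 506/313 ≈ 1.6166)
r + 1/c(t) = -246062 + 1/(506/313) = -246062 + 313/506 = -124507059/506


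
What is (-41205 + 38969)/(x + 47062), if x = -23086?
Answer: -559/5994 ≈ -0.093260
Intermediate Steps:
(-41205 + 38969)/(x + 47062) = (-41205 + 38969)/(-23086 + 47062) = -2236/23976 = -2236*1/23976 = -559/5994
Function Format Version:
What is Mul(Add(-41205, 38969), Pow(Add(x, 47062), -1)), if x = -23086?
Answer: Rational(-559, 5994) ≈ -0.093260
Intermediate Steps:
Mul(Add(-41205, 38969), Pow(Add(x, 47062), -1)) = Mul(Add(-41205, 38969), Pow(Add(-23086, 47062), -1)) = Mul(-2236, Pow(23976, -1)) = Mul(-2236, Rational(1, 23976)) = Rational(-559, 5994)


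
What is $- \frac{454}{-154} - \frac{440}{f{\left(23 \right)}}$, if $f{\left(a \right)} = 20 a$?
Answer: $\frac{3527}{1771} \approx 1.9915$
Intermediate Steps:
$- \frac{454}{-154} - \frac{440}{f{\left(23 \right)}} = - \frac{454}{-154} - \frac{440}{20 \cdot 23} = \left(-454\right) \left(- \frac{1}{154}\right) - \frac{440}{460} = \frac{227}{77} - \frac{22}{23} = \frac{3527}{1771}$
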